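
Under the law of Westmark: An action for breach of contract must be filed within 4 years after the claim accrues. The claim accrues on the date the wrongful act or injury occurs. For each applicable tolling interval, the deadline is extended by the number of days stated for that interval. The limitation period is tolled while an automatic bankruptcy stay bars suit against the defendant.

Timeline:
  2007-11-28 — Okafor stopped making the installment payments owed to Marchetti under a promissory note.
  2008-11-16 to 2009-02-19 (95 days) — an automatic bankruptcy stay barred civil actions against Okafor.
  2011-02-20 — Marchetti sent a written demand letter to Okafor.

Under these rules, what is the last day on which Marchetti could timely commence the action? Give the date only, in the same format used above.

2012-03-02

The limitation period began to run on 2007-11-28.
Adding the 4 years base period to 2007-11-28 gives a deadline of 2011-11-28, before any tolling.
The automatic bankruptcy stay from 2008-11-16 to 2009-02-19 tolled the period for 95 days, extending the deadline to 2012-03-02.
The other events in the timeline have no effect on the limitation period under the stated rules.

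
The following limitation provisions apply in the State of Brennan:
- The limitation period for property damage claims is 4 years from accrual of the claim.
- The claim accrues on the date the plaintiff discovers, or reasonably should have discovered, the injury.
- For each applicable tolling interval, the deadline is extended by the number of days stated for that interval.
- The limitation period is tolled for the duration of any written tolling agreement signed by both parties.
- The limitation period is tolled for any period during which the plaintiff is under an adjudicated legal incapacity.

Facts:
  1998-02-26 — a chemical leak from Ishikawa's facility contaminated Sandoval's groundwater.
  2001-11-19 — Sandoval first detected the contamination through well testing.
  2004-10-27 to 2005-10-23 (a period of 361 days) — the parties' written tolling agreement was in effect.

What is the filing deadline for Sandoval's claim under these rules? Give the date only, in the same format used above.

Accrual is tied to discovery, so the period began on 2001-11-19 rather than on 1998-02-26 when the act occurred.
Adding the 4 years base period to 2001-11-19 gives a deadline of 2005-11-19, before any tolling.
Because the written tolling agreement ran from 2004-10-27 to 2005-10-23, the deadline is extended by 361 days to 2006-11-15.

2006-11-15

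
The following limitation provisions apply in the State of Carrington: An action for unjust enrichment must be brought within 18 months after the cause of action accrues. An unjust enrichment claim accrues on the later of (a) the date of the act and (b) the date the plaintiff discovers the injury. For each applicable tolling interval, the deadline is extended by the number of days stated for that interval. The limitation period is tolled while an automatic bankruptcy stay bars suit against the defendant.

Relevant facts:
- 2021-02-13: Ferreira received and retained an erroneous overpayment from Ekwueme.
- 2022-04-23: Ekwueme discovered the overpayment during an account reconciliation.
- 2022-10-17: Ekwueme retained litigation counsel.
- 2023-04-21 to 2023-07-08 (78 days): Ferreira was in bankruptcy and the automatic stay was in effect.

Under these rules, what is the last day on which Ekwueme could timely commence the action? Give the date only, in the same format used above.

2024-01-09

Taking the later of the act (2021-02-13) and discovery (2022-04-23), the claim accrued on 2022-04-23.
The untolled deadline — 18 months after 2022-04-23 — is 2023-10-23.
The automatic bankruptcy stay from 2023-04-21 to 2023-07-08 tolled the period for 78 days, extending the deadline to 2024-01-09.
None of the other events listed affects the running of the period under the stated rules.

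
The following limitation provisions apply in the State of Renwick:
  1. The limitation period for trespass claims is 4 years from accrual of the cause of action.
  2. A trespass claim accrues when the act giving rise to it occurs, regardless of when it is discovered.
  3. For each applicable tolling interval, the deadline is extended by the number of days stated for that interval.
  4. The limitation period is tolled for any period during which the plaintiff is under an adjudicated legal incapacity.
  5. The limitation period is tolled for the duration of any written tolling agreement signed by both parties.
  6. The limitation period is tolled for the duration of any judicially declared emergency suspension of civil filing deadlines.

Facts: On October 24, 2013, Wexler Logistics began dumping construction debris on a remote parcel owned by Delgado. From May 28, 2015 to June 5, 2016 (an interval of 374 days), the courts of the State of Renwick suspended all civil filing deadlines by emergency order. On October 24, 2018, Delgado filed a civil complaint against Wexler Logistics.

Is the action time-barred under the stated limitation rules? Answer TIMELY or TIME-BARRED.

TIMELY

The limitation period began to run on October 24, 2013.
The untolled deadline — 4 years after October 24, 2013 — is October 24, 2017.
The emergency suspension of filing deadlines from May 28, 2015 to June 5, 2016 tolled the period for 374 days, extending the deadline to November 2, 2018.
Filing on October 24, 2018 beat the November 2, 2018 deadline — the action is timely.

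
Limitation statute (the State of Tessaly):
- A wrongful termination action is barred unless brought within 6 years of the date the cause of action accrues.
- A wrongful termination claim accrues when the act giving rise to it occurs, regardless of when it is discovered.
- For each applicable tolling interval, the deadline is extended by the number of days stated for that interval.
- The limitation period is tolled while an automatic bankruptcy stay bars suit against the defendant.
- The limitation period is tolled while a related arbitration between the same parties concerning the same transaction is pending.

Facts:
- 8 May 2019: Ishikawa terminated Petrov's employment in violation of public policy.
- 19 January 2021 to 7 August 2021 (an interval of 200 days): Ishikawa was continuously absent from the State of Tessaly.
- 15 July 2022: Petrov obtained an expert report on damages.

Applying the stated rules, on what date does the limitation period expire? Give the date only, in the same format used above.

The claim accrued on 8 May 2019, when the wrongful act occurred.
Adding the 6 years base period to 8 May 2019 gives a deadline of 8 May 2025, before any tolling.
The defendant's absence from the jurisdiction from 19 January 2021 to 7 August 2021 does not toll the period, because no stated rule makes the defendant's absence a tolling event.
Nothing else in the chronology tolls or restarts the period.

8 May 2025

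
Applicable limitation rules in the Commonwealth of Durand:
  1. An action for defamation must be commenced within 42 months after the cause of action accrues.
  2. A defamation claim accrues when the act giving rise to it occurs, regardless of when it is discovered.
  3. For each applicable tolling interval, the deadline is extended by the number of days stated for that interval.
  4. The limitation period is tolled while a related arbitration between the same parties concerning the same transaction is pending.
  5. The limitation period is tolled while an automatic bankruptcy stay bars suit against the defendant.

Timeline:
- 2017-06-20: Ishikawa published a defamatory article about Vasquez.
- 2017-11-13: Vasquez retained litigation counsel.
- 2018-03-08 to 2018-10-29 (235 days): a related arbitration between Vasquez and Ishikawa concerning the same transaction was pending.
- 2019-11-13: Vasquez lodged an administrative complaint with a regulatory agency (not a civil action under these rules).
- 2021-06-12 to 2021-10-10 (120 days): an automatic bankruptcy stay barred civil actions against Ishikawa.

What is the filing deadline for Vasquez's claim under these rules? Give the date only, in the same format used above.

2021-12-10

The limitation period began to run on 2017-06-20.
42 months from 2017-06-20 is 2020-12-20.
Because the pending related arbitration ran from 2018-03-08 to 2018-10-29, the deadline is extended by 235 days to 2021-08-12.
Because the automatic bankruptcy stay ran from 2021-06-12 to 2021-10-10, the deadline is extended by 120 days to 2021-12-10.
Nothing else in the chronology tolls or restarts the period.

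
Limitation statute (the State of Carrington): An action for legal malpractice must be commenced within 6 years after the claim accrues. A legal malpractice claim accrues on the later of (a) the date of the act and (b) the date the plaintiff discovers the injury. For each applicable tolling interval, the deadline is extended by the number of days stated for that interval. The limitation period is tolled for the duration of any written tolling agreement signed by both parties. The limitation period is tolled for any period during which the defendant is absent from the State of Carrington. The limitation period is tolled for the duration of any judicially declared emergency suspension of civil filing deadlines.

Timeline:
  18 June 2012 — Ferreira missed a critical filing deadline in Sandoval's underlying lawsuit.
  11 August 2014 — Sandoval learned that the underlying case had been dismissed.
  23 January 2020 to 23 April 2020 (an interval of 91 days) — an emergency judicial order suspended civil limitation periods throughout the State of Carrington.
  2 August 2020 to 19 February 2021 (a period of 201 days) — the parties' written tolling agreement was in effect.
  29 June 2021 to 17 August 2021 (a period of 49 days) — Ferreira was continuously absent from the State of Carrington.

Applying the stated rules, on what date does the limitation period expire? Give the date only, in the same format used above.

Taking the later of the act (18 June 2012) and discovery (11 August 2014), the claim accrued on 11 August 2014.
6 years from 11 August 2014 is 11 August 2020.
The emergency suspension of filing deadlines from 23 January 2020 to 23 April 2020 tolled the period for 91 days, extending the deadline to 10 November 2020.
The written tolling agreement from 2 August 2020 to 19 February 2021 tolled the period for 201 days, extending the deadline to 30 May 2021.
The defendant's absence from the jurisdiction starting 29 June 2021 came too late — the period had run on 30 May 2021 — and so does not extend the deadline.

30 May 2021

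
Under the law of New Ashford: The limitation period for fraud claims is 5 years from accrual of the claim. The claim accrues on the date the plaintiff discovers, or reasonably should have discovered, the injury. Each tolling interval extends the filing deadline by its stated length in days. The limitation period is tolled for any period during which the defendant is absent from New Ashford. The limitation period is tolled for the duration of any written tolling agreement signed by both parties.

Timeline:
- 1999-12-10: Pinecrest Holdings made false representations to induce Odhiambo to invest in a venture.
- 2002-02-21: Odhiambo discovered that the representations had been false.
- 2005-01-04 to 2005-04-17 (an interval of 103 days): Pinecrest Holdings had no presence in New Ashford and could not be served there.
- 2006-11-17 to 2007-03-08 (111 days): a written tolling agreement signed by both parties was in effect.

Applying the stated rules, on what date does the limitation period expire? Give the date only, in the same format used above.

Under the discovery rule, the claim accrued on 2002-02-21, when Odhiambo discovered the injury — not on the 1999-12-10 date of the underlying act.
Adding the 5 years base period to 2002-02-21 gives a deadline of 2007-02-21, before any tolling.
The defendant's absence from the jurisdiction from 2005-01-04 to 2005-04-17 tolled the period for 103 days, extending the deadline to 2007-06-04.
The written tolling agreement from 2006-11-17 to 2007-03-08 tolled the period for 111 days, extending the deadline to 2007-09-23.

2007-09-23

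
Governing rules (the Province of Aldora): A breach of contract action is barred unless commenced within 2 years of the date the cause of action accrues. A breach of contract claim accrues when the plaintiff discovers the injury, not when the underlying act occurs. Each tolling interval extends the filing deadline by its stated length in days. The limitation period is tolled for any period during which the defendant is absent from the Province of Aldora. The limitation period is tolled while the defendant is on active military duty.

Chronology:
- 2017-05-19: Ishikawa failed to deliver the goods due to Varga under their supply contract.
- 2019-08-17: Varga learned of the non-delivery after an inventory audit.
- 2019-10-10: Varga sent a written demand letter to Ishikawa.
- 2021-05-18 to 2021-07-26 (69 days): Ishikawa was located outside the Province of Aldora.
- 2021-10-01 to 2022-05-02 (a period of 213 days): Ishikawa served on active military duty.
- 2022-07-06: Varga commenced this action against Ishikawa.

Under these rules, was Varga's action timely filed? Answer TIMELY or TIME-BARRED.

Under the discovery rule, the claim accrued on 2019-08-17, when Varga discovered the injury — not on the 2017-05-19 date of the underlying act.
2 years from 2019-08-17 is 2021-08-17.
The period was tolled for 69 days by the defendant's absence from the jurisdiction (2021-05-18 to 2021-07-26), pushing the deadline to 2021-10-25.
Because the defendant's active military service ran from 2021-10-01 to 2022-05-02, the deadline is extended by 213 days to 2022-05-26.
The other events in the timeline have no effect on the limitation period under the stated rules.
The 2022-07-06 filing falls after the 2022-05-26 deadline; the claim is time-barred.

TIME-BARRED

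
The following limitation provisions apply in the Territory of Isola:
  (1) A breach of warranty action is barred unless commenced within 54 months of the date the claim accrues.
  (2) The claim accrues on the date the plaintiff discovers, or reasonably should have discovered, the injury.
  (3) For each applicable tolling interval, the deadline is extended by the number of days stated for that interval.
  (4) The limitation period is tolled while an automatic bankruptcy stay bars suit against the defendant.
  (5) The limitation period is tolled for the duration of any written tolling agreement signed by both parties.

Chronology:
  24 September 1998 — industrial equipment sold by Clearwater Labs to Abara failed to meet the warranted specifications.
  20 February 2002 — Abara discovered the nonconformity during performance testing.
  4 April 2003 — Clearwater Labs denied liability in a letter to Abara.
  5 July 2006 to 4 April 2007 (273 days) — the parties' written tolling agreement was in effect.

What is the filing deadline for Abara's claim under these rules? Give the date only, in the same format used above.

Accrual is tied to discovery, so the period began on 20 February 2002 rather than on 24 September 1998 when the act occurred.
Adding the 54 months base period to 20 February 2002 gives a deadline of 20 August 2006, before any tolling.
Because the written tolling agreement ran from 5 July 2006 to 4 April 2007, the deadline is extended by 273 days to 20 May 2007.
None of the other events listed affects the running of the period under the stated rules.

20 May 2007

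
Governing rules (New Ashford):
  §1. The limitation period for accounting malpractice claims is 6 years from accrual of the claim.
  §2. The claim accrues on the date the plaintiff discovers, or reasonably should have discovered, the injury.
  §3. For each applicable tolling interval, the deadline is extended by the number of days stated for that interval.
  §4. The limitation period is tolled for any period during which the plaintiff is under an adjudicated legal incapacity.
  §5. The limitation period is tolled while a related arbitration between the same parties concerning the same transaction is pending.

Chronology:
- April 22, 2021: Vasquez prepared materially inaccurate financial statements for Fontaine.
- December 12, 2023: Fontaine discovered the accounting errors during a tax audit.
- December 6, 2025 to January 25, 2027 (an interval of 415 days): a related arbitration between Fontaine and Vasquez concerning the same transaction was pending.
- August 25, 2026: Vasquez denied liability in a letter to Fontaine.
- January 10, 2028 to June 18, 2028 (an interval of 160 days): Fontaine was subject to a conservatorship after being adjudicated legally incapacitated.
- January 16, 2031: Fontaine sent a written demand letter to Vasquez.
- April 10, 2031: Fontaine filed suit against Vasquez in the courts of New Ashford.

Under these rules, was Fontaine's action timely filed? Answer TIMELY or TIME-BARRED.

TIMELY

The claim did not accrue until Fontaine discovered the injury on December 12, 2023; the April 22, 2021 act date does not start the clock under the stated rule.
Adding the 6 years base period to December 12, 2023 gives a deadline of December 12, 2029, before any tolling.
The pending related arbitration from December 6, 2025 to January 25, 2027 tolled the period for 415 days, extending the deadline to January 31, 2031.
The plaintiff's legal incapacity from January 10, 2028 to June 18, 2028 tolled the period for 160 days, extending the deadline to July 10, 2031.
None of the other events listed affects the running of the period under the stated rules.
Filing on April 10, 2031 beat the July 10, 2031 deadline — the action is timely.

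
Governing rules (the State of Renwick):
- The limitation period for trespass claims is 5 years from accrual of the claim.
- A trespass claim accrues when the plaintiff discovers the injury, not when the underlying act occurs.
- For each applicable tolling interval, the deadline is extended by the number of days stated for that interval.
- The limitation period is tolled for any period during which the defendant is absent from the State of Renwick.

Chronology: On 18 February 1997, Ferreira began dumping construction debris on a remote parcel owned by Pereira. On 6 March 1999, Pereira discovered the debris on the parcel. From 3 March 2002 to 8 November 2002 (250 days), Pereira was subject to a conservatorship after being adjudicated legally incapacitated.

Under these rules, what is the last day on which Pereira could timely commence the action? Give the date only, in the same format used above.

6 March 2004

Under the discovery rule, the claim accrued on 6 March 1999, when Pereira discovered the injury — not on the 18 February 1997 date of the underlying act.
Adding the 5 years base period to 6 March 1999 gives a deadline of 6 March 2004, before any tolling.
No stated provision tolls the period for the plaintiff's incapacity, so the interval from 3 March 2002 to 8 November 2002 has no effect on the deadline.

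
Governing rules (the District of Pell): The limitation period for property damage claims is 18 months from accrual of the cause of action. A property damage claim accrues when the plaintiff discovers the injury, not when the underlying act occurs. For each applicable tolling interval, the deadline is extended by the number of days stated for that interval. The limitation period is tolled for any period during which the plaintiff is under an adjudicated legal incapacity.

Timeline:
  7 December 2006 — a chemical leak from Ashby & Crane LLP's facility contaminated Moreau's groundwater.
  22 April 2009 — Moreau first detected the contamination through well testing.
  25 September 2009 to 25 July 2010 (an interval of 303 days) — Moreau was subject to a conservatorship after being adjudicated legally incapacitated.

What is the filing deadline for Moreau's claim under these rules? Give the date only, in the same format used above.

Accrual is tied to discovery, so the period began on 22 April 2009 rather than on 7 December 2006 when the act occurred.
18 months from 22 April 2009 is 22 October 2010.
The period was tolled for 303 days by the plaintiff's legal incapacity (25 September 2009 to 25 July 2010), pushing the deadline to 21 August 2011.

21 August 2011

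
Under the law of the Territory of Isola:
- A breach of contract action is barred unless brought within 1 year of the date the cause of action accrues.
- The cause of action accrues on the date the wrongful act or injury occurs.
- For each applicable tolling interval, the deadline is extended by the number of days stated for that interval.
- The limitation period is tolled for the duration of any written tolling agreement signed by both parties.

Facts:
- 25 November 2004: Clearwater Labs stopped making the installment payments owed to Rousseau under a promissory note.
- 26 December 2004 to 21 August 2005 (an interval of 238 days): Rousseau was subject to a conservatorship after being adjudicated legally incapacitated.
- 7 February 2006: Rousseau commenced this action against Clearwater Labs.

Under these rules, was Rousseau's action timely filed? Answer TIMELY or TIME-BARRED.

The cause of action accrued on 25 November 2004, the date of the act.
Adding the 1 year base period to 25 November 2004 gives a deadline of 25 November 2005, before any tolling.
Although the plaintiff's incapacity ran from 26 December 2004 to 21 August 2005, the stated rules do not make that a tolling event, so it is disregarded.
The 7 February 2006 filing falls after the 25 November 2005 deadline; the claim is time-barred.

TIME-BARRED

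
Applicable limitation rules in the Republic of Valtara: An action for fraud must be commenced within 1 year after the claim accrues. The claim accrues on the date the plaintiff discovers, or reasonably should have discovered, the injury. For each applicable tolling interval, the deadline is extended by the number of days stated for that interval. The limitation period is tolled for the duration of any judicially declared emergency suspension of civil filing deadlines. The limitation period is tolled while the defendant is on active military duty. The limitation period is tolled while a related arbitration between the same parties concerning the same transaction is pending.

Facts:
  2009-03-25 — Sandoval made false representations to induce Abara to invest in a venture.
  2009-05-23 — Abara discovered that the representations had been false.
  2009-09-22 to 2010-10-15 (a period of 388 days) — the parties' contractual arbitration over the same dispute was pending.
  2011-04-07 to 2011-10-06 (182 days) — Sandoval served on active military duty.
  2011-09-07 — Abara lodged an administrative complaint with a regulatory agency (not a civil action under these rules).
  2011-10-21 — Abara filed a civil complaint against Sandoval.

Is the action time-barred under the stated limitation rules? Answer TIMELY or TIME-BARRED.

TIMELY

The claim did not accrue until Abara discovered the injury on 2009-05-23; the 2009-03-25 act date does not start the clock under the stated rule.
1 year from 2009-05-23 is 2010-05-23.
Because the pending related arbitration ran from 2009-09-22 to 2010-10-15, the deadline is extended by 388 days to 2011-06-15.
The period was tolled for 182 days by the defendant's active military service (2011-04-07 to 2011-10-06), pushing the deadline to 2011-12-14.
The other events in the timeline have no effect on the limitation period under the stated rules.
Abara filed on 2011-10-21, before the 2011-12-14 deadline, so the action is timely.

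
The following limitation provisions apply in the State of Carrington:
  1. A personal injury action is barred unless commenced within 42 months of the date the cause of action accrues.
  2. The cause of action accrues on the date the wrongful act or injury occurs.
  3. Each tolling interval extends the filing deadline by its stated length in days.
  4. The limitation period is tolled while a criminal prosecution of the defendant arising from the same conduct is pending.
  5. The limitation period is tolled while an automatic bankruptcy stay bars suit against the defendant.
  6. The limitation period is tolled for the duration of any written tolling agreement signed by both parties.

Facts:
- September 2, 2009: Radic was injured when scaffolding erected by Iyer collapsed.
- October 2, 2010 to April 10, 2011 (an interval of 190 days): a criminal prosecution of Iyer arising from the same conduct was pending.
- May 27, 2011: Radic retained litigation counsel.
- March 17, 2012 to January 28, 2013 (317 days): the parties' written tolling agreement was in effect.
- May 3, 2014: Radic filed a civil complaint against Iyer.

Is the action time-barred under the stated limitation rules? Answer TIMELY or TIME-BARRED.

TIMELY

The claim accrued on September 2, 2009, when the wrongful act occurred.
42 months from September 2, 2009 is March 2, 2013.
The period was tolled for 190 days by the pending criminal prosecution (October 2, 2010 to April 10, 2011), pushing the deadline to September 8, 2013.
The written tolling agreement from March 17, 2012 to January 28, 2013 tolled the period for 317 days, extending the deadline to July 22, 2014.
Nothing else in the chronology tolls or restarts the period.
The May 3, 2014 filing precedes the July 22, 2014 deadline; the claim is timely.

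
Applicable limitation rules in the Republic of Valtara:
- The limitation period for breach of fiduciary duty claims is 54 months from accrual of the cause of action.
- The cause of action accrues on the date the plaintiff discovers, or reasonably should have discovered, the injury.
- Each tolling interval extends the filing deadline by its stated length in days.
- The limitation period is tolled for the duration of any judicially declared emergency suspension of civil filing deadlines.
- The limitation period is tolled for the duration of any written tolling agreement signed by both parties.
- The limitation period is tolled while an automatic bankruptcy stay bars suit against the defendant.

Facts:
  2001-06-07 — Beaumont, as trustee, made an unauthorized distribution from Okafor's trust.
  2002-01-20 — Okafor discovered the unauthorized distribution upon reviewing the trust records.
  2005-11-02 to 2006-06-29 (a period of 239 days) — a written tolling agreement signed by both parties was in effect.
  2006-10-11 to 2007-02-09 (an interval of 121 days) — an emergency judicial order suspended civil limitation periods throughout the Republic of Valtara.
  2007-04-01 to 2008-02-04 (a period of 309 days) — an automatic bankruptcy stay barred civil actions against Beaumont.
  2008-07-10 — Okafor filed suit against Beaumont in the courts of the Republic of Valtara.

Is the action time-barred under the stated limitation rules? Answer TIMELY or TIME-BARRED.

The claim did not accrue until Okafor discovered the injury on 2002-01-20; the 2001-06-07 act date does not start the clock under the stated rule.
Adding the 54 months base period to 2002-01-20 gives a deadline of 2006-07-20, before any tolling.
Because the written tolling agreement ran from 2005-11-02 to 2006-06-29, the deadline is extended by 239 days to 2007-03-16.
Because the emergency suspension of filing deadlines ran from 2006-10-11 to 2007-02-09, the deadline is extended by 121 days to 2007-07-15.
The period was tolled for 309 days by the automatic bankruptcy stay (2007-04-01 to 2008-02-04), pushing the deadline to 2008-05-19.
Okafor filed on 2008-07-10, after the 2008-05-19 deadline, so the action is time-barred.

TIME-BARRED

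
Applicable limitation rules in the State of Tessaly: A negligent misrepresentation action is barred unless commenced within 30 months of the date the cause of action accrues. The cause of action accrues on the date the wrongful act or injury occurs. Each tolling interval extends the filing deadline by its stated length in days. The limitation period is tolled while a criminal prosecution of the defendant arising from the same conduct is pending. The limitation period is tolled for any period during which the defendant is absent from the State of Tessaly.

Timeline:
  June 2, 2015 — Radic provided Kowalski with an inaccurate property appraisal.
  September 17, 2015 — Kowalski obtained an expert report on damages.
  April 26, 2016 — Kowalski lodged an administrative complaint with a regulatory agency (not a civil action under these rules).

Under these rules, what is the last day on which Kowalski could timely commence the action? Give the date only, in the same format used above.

December 2, 2017

The cause of action accrued on June 2, 2015, the date of the act.
The untolled deadline — 30 months after June 2, 2015 — is December 2, 2017.
The other events in the timeline have no effect on the limitation period under the stated rules.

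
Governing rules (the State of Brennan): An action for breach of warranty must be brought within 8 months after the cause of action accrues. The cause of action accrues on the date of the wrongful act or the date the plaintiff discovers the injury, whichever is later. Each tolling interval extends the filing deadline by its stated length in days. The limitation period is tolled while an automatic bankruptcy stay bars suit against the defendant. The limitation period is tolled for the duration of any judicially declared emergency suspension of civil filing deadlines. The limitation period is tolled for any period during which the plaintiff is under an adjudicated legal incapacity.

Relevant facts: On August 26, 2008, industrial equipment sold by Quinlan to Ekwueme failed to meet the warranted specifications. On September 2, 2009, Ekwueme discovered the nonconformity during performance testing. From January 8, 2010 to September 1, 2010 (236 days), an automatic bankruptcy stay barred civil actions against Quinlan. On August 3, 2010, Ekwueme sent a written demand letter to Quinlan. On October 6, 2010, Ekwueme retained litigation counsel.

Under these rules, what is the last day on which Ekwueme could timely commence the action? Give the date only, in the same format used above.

Because discovery on September 2, 2009 post-dates the August 26, 2008 act, accrual under the later-of rule falls on September 2, 2009.
The untolled deadline — 8 months after September 2, 2009 — is May 2, 2010.
The automatic bankruptcy stay from January 8, 2010 to September 1, 2010 tolled the period for 236 days, extending the deadline to December 24, 2010.
Nothing else in the chronology tolls or restarts the period.

December 24, 2010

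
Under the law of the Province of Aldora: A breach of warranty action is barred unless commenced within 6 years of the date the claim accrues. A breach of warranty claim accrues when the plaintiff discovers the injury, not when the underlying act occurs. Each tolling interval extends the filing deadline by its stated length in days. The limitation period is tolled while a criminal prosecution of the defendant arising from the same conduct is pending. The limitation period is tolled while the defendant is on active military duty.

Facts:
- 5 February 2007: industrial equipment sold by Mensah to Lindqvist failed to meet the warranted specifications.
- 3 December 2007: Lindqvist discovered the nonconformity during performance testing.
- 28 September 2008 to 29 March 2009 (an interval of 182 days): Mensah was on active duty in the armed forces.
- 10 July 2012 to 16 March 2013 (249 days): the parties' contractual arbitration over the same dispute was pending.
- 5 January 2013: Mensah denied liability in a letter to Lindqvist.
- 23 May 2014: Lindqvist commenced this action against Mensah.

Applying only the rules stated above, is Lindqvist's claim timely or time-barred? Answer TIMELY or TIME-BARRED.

Under the discovery rule, the claim accrued on 3 December 2007, when Lindqvist discovered the injury — not on the 5 February 2007 date of the underlying act.
Adding the 6 years base period to 3 December 2007 gives a deadline of 3 December 2013, before any tolling.
Because the defendant's active military service ran from 28 September 2008 to 29 March 2009, the deadline is extended by 182 days to 3 June 2014.
No stated provision tolls the period for a pending arbitration, so the interval from 10 July 2012 to 16 March 2013 has no effect on the deadline.
Nothing else in the chronology tolls or restarts the period.
Lindqvist filed on 23 May 2014, before the 3 June 2014 deadline, so the action is timely.

TIMELY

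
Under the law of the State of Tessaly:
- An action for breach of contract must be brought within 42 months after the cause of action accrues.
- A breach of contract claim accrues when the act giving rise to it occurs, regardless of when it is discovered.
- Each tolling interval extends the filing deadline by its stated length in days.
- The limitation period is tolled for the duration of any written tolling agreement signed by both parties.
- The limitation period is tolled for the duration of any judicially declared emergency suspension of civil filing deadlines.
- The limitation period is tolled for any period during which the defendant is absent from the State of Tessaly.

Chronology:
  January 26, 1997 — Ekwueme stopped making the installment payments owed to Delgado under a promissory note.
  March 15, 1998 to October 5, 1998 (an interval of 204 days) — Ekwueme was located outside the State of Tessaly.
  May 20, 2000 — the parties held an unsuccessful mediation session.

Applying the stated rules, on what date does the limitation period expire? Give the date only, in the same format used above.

February 15, 2001

The claim accrued on January 26, 1997, when the wrongful act occurred.
Adding the 42 months base period to January 26, 1997 gives a deadline of July 26, 2000, before any tolling.
Because the defendant's absence from the jurisdiction ran from March 15, 1998 to October 5, 1998, the deadline is extended by 204 days to February 15, 2001.
Nothing else in the chronology tolls or restarts the period.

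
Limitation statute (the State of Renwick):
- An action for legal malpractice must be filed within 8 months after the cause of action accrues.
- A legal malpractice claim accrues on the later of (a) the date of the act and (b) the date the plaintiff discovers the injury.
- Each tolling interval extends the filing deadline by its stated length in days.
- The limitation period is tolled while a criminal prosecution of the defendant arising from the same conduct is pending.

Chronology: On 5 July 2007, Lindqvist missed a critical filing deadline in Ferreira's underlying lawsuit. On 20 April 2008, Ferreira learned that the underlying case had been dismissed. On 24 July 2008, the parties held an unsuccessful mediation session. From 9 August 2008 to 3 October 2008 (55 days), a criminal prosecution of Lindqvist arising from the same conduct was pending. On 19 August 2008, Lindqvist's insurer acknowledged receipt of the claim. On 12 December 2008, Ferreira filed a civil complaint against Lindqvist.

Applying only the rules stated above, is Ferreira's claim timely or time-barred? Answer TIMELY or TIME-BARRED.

TIMELY

Because discovery on 20 April 2008 post-dates the 5 July 2007 act, accrual under the later-of rule falls on 20 April 2008.
8 months from 20 April 2008 is 20 December 2008.
The pending criminal prosecution from 9 August 2008 to 3 October 2008 tolled the period for 55 days, extending the deadline to 13 February 2009.
None of the other events listed affects the running of the period under the stated rules.
The 12 December 2008 filing precedes the 13 February 2009 deadline; the claim is timely.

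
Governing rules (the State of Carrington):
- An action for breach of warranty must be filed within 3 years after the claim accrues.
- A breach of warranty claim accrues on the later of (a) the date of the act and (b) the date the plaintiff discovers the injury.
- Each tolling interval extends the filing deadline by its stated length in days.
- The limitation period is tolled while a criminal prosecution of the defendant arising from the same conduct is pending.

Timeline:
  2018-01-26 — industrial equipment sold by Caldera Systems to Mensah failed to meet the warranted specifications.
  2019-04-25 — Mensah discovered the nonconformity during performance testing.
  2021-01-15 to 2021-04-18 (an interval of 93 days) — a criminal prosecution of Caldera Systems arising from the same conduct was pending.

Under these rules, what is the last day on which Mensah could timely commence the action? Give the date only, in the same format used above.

2022-07-27

Taking the later of the act (2018-01-26) and discovery (2019-04-25), the claim accrued on 2019-04-25.
The untolled deadline — 3 years after 2019-04-25 — is 2022-04-25.
The pending criminal prosecution from 2021-01-15 to 2021-04-18 tolled the period for 93 days, extending the deadline to 2022-07-27.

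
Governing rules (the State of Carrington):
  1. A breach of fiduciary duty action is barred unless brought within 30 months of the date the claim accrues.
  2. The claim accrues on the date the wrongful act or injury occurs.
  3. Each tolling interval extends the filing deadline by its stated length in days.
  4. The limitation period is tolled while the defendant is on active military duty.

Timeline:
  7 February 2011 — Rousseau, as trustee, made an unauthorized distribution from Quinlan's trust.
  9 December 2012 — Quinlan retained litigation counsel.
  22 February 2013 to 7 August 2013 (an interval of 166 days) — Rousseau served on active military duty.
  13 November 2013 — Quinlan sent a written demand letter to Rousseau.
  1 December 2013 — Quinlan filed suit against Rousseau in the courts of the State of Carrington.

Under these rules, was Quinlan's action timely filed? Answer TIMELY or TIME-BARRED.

TIMELY

The claim accrued on 7 February 2011, when the wrongful act occurred.
Adding the 30 months base period to 7 February 2011 gives a deadline of 7 August 2013, before any tolling.
The period was tolled for 166 days by the defendant's active military service (22 February 2013 to 7 August 2013), pushing the deadline to 20 January 2014.
Nothing else in the chronology tolls or restarts the period.
The 1 December 2013 filing precedes the 20 January 2014 deadline; the claim is timely.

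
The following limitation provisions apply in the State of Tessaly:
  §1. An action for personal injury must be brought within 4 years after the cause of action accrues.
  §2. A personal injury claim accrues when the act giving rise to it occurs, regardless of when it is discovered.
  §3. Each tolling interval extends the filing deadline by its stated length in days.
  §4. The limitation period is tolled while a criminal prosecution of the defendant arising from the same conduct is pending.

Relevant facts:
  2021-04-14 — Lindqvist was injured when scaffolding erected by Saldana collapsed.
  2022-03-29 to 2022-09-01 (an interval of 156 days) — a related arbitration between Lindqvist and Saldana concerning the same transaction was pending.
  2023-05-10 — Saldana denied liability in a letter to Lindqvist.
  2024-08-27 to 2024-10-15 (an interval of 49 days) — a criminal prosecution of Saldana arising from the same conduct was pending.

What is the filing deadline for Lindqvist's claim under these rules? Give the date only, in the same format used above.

The claim accrued on 2021-04-14, when the wrongful act occurred.
Adding the 4 years base period to 2021-04-14 gives a deadline of 2025-04-14, before any tolling.
The period was tolled for 49 days by the pending criminal prosecution (2024-08-27 to 2024-10-15), pushing the deadline to 2025-06-02.
Although a pending arbitration ran from 2022-03-29 to 2022-09-01, the stated rules do not make that a tolling event, so it is disregarded.
The other events in the timeline have no effect on the limitation period under the stated rules.

2025-06-02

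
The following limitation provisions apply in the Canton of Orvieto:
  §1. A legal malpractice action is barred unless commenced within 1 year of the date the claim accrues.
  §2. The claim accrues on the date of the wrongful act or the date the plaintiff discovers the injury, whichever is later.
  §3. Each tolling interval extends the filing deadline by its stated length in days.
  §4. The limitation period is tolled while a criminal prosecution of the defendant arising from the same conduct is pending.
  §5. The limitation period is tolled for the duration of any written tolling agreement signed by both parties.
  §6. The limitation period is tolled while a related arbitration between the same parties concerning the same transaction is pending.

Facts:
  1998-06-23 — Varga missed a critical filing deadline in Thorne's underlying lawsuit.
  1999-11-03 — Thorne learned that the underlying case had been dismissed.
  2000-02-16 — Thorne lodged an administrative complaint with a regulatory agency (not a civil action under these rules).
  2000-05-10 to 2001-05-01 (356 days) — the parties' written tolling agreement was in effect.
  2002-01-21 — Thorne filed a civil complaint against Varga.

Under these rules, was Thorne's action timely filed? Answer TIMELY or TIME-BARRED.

TIME-BARRED

The claim accrued on 1999-11-03 — the later of the 1998-06-23 act and the 1999-11-03 discovery.
1 year from 1999-11-03 is 2000-11-03.
The written tolling agreement from 2000-05-10 to 2001-05-01 tolled the period for 356 days, extending the deadline to 2001-10-25.
The other events in the timeline have no effect on the limitation period under the stated rules.
Thorne filed on 2002-01-21, after the 2001-10-25 deadline, so the action is time-barred.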